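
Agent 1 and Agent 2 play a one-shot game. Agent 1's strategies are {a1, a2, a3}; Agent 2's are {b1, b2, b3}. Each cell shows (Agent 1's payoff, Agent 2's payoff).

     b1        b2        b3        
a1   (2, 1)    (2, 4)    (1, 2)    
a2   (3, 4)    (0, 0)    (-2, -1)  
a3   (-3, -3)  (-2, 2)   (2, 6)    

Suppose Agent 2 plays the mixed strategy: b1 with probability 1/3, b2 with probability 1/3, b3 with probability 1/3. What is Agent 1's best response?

Agent 1's best reply maximizes expected payoff against the mix.
a1: (1/3)·2 + (1/3)·2 + (1/3)·1 = 5/3
a2: (1/3)·3 + (1/3)·0 + (1/3)·(-2) = 1/3
a3: (1/3)·(-3) + (1/3)·(-2) + (1/3)·2 = -1
Highest expected payoff is 5/3, from a1.

a1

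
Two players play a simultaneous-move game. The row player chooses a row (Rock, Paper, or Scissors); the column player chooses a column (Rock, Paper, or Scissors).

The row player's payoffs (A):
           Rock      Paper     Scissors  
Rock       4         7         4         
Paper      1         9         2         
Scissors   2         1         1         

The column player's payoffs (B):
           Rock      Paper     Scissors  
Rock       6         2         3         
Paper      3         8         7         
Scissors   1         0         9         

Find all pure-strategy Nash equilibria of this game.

A profile is a Nash equilibrium when each player is best-responding to the other.
The row player's best responses — vs Rock: Rock (payoff 4); vs Paper: Paper (payoff 9); vs Scissors: Rock (payoff 4).
The column player's best responses — vs Rock: Rock (payoff 6); vs Paper: Paper (payoff 8); vs Scissors: Scissors (payoff 9).
Mutual best responses occur at (Rock, Rock) and (Paper, Paper); at each, neither player gains by switching.

(Rock, Rock) and (Paper, Paper)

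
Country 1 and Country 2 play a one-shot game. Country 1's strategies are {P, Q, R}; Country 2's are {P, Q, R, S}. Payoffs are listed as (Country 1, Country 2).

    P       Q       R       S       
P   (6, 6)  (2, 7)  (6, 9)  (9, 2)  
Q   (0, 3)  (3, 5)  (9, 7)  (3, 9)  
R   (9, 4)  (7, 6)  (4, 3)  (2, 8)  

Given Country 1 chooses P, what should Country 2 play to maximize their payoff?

With Country 1 fixed at P, Country 2's payoffs are: P → 6, Q → 7, R → 9, S → 2.
The maximum is 9, achieved by R.

R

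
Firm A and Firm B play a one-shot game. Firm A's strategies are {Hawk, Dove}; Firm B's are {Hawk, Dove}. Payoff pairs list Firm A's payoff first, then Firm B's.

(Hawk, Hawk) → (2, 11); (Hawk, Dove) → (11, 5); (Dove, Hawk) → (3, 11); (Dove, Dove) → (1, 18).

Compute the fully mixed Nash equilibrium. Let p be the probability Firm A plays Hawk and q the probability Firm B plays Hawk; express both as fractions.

p = 7/13, q = 10/11

Each player's mixing probability is pinned down by making the *other* player indifferent.
Firm B indifferent between Hawk and Dove: p·11 + (1−p)·11 = p·5 + (1−p)·18 ⟹ 11 + 0p = 18 + (-13)p ⟹ p = 7/13.
Firm A indifferent between Hawk and Dove: q·2 + (1−q)·11 = q·3 + (1−q)·1 ⟹ 11 + (-9)q = 1 + 2q ⟹ q = 10/11.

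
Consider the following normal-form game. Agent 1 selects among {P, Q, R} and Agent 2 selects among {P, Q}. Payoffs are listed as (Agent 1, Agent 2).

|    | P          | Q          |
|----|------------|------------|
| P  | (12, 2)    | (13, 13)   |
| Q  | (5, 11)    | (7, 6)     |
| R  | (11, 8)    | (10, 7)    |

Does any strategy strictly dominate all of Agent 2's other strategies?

Check whether one of Agent 2's strategies beats all alternatives regardless of what the opponent does.
P is not dominant: against P, Q gives 13 > 2.
Q is not dominant: against Q, P gives 11 > 6.
No single strategy is best against every opponent action.

None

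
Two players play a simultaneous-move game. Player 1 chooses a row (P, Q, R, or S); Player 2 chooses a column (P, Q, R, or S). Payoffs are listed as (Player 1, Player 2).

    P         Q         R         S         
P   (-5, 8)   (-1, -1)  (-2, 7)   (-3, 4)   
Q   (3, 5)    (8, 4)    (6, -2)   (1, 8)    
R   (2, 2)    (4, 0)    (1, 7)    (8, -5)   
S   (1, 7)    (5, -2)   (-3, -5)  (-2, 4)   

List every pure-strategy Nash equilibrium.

Find each player's best response to every opponent strategy; NE are the intersections.
Player 1's best responses — vs P: Q (payoff 3); vs Q: Q (payoff 8); vs R: Q (payoff 6); vs S: R (payoff 8).
Player 2's best responses — vs P: P (payoff 8); vs Q: S (payoff 8); vs R: R (payoff 7); vs S: P (payoff 7).
No cell has both players best-responding. For instance, Player 1's best reply to R is Q, but against Q Player 2 prefers S over R.

No pure-strategy Nash equilibrium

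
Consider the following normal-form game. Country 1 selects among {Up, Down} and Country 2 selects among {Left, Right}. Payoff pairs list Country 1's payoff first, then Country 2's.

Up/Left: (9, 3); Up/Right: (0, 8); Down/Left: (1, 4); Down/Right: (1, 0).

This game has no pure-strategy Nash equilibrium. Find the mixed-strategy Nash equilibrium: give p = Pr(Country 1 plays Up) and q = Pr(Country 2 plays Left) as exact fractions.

In a mixed NE each player is indifferent between their pure strategies, so the opponent's mix sets the indifference.
Country 2 indifferent between Left and Right: p·3 + (1−p)·4 = p·8 + (1−p)·0 ⟹ 4 + (-1)p = 0 + 8p ⟹ p = 4/9.
Country 1 indifferent between Up and Down: q·9 + (1−q)·0 = q·1 + (1−q)·1 ⟹ 0 + 9q = 1 + 0q ⟹ q = 1/9.

p = 4/9, q = 1/9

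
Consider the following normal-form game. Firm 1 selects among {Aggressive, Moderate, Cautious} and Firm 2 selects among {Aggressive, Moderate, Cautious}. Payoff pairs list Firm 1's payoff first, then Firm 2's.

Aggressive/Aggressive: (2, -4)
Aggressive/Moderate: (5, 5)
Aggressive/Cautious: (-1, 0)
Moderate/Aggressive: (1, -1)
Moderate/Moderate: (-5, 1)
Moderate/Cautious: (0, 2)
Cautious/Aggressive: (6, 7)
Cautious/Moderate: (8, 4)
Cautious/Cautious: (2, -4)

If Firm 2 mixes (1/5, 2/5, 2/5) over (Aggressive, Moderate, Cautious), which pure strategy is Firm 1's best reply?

Firm 1's best reply maximizes expected payoff against the mix.
Aggressive: (1/5)·2 + (2/5)·5 + (2/5)·(-1) = 2
Moderate: (1/5)·1 + (2/5)·(-5) + (2/5)·0 = -9/5
Cautious: (1/5)·6 + (2/5)·8 + (2/5)·2 = 26/5
Highest expected payoff is 26/5, from Cautious.

Cautious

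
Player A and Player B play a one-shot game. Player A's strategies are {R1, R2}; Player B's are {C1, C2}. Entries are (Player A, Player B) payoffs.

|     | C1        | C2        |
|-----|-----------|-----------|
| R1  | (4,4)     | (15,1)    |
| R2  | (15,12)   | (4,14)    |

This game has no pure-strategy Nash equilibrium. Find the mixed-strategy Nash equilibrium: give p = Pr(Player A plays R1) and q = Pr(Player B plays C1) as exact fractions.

In a mixed NE each player is indifferent between their pure strategies, so the opponent's mix sets the indifference.
Player B indifferent between C1 and C2: p·4 + (1−p)·12 = p·1 + (1−p)·14 ⟹ 12 + (-8)p = 14 + (-13)p ⟹ p = 2/5.
Player A indifferent between R1 and R2: q·4 + (1−q)·15 = q·15 + (1−q)·4 ⟹ 15 + (-11)q = 4 + 11q ⟹ q = 1/2.

p = 2/5, q = 1/2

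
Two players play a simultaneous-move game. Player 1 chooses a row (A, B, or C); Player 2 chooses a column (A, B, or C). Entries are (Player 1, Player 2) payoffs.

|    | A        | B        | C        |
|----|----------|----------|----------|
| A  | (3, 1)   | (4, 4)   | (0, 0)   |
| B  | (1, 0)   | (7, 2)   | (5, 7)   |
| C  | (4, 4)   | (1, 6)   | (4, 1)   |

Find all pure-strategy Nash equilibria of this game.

A profile is a Nash equilibrium when each player is best-responding to the other.
Player 1's best responses — vs A: C (payoff 4); vs B: B (payoff 7); vs C: B (payoff 5).
Player 2's best responses — vs A: B (payoff 4); vs B: C (payoff 7); vs C: B (payoff 6).
The only mutual best response is (B, C); neither player gains by switching there.

(B, C)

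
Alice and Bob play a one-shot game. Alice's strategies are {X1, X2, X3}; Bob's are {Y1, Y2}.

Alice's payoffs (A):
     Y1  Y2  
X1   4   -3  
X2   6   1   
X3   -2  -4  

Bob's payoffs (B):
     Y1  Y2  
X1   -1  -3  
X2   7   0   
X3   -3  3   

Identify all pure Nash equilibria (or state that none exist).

(X2, Y1)

A profile is a Nash equilibrium when each player is best-responding to the other.
Alice's best responses — vs Y1: X2 (payoff 6); vs Y2: X2 (payoff 1).
Bob's best responses — vs X1: Y1 (payoff -1); vs X2: Y1 (payoff 7); vs X3: Y2 (payoff 3).
The only mutual best response is (X2, Y1); neither player gains by switching there.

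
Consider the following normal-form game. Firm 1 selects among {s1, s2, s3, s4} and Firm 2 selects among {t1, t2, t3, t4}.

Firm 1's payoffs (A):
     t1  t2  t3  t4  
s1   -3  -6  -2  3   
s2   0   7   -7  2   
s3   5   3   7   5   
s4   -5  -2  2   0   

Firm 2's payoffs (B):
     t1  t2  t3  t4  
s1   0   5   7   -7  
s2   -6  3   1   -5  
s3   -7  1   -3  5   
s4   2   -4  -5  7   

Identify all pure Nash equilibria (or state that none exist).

Check mutual best responses: a cell is a NE iff neither player can gain by unilaterally deviating.
Firm 1's best responses — vs t1: s3 (payoff 5); vs t2: s2 (payoff 7); vs t3: s3 (payoff 7); vs t4: s3 (payoff 5).
Firm 2's best responses — vs s1: t3 (payoff 7); vs s2: t2 (payoff 3); vs s3: t4 (payoff 5); vs s4: t4 (payoff 7).
Mutual best responses occur at (s2, t2) and (s3, t4); at each, neither player gains by switching.

(s2, t2) and (s3, t4)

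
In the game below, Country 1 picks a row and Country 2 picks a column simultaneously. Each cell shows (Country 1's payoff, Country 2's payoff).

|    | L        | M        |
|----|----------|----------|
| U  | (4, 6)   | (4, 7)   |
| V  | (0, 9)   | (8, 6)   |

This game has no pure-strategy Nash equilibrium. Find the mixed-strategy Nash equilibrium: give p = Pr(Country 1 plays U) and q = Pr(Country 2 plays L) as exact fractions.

Each player's mixing probability is pinned down by making the *other* player indifferent.
Country 2 indifferent between L and M: p·6 + (1−p)·9 = p·7 + (1−p)·6 ⟹ 9 + (-3)p = 6 + 1p ⟹ p = 3/4.
Country 1 indifferent between U and V: q·4 + (1−q)·4 = q·0 + (1−q)·8 ⟹ 4 + 0q = 8 + (-8)q ⟹ q = 1/2.

p = 3/4, q = 1/2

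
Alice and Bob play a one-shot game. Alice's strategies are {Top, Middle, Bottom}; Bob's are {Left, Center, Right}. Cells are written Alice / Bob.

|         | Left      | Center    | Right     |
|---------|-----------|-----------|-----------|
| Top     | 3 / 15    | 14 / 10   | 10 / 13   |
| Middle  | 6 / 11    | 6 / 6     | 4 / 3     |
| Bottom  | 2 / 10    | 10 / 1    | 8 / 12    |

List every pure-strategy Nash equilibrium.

(Middle, Left)

Find each player's best response to every opponent strategy; NE are the intersections.
Alice's best responses — vs Left: Middle (payoff 6); vs Center: Top (payoff 14); vs Right: Top (payoff 10).
Bob's best responses — vs Top: Left (payoff 15); vs Middle: Left (payoff 11); vs Bottom: Right (payoff 12).
The only mutual best response is (Middle, Left); neither player gains by switching there.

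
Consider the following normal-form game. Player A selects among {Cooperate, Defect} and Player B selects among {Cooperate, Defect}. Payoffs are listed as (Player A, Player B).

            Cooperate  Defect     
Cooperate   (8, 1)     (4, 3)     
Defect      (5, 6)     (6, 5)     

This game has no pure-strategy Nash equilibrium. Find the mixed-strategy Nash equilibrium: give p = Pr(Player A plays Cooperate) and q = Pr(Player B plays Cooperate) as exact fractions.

Each player's mixing probability is pinned down by making the *other* player indifferent.
Player B indifferent between Cooperate and Defect: p·1 + (1−p)·6 = p·3 + (1−p)·5 ⟹ 6 + (-5)p = 5 + (-2)p ⟹ p = 1/3.
Player A indifferent between Cooperate and Defect: q·8 + (1−q)·4 = q·5 + (1−q)·6 ⟹ 4 + 4q = 6 + (-1)q ⟹ q = 2/5.

p = 1/3, q = 2/5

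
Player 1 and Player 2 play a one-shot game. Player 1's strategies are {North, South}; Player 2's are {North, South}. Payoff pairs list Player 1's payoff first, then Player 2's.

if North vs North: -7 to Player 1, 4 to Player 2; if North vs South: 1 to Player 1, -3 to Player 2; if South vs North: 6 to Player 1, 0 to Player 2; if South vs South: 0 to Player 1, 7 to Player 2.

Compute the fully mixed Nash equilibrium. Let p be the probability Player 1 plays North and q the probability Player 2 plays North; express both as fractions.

p = 1/2, q = 1/14

Each player's mixing probability is pinned down by making the *other* player indifferent.
Player 2 indifferent between North and South: p·4 + (1−p)·0 = p·(-3) + (1−p)·7 ⟹ 0 + 4p = 7 + (-10)p ⟹ p = 1/2.
Player 1 indifferent between North and South: q·(-7) + (1−q)·1 = q·6 + (1−q)·0 ⟹ 1 + (-8)q = 0 + 6q ⟹ q = 1/14.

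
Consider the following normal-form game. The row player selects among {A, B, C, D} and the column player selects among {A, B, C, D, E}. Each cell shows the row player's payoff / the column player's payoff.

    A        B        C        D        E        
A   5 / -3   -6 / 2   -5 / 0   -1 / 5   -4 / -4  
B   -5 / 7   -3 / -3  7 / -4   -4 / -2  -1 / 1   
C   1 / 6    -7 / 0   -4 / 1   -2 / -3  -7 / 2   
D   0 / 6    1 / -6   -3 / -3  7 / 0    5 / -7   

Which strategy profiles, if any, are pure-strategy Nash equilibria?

None

A profile is a Nash equilibrium when each player is best-responding to the other.
The row player's best responses — vs A: A (payoff 5); vs B: D (payoff 1); vs C: B (payoff 7); vs D: D (payoff 7); vs E: D (payoff 5).
The column player's best responses — vs A: D (payoff 5); vs B: A (payoff 7); vs C: A (payoff 6); vs D: A (payoff 6).
No cell has both players best-responding. For instance, the row player's best reply to D is D, but against D the column player prefers A over D.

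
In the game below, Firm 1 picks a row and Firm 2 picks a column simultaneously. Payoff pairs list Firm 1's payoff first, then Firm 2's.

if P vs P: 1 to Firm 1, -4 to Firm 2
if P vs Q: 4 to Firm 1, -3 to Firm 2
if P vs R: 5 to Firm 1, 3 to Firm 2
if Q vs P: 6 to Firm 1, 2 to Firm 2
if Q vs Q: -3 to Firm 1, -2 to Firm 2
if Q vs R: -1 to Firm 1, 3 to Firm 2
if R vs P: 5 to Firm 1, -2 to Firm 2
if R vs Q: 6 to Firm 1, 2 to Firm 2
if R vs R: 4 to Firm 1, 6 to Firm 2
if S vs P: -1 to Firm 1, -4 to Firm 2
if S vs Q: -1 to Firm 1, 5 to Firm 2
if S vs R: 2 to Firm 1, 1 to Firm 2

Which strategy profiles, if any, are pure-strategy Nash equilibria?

(P, R)

A profile is a Nash equilibrium when each player is best-responding to the other.
Firm 1's best responses — vs P: Q (payoff 6); vs Q: R (payoff 6); vs R: P (payoff 5).
Firm 2's best responses — vs P: R (payoff 3); vs Q: R (payoff 3); vs R: R (payoff 6); vs S: Q (payoff 5).
The only mutual best response is (P, R); neither player gains by switching there.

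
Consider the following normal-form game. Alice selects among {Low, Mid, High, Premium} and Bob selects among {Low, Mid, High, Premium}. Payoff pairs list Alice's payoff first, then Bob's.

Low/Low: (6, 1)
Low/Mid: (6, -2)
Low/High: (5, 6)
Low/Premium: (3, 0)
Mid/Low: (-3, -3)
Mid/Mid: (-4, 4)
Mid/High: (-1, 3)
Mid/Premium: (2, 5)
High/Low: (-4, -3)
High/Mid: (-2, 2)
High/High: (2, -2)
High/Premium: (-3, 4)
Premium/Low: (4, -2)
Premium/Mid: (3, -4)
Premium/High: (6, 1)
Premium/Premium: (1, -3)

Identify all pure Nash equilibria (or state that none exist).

Check mutual best responses: a cell is a NE iff neither player can gain by unilaterally deviating.
Alice's best responses — vs Low: Low (payoff 6); vs Mid: Low (payoff 6); vs High: Premium (payoff 6); vs Premium: Low (payoff 3).
Bob's best responses — vs Low: High (payoff 6); vs Mid: Premium (payoff 5); vs High: Premium (payoff 4); vs Premium: High (payoff 1).
The only mutual best response is (Premium, High); neither player gains by switching there.

(Premium, High)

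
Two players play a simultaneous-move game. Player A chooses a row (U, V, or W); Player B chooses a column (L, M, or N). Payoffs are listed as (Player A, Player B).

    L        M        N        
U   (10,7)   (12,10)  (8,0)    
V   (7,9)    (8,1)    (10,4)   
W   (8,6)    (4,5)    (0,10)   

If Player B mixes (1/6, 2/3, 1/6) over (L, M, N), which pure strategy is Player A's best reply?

Compute Player A's expected payoff from each pure strategy against the given mix.
U: (1/6)·10 + (2/3)·12 + (1/6)·8 = 11
V: (1/6)·7 + (2/3)·8 + (1/6)·10 = 49/6
W: (1/6)·8 + (2/3)·4 + (1/6)·0 = 4
Highest expected payoff is 11, from U.

U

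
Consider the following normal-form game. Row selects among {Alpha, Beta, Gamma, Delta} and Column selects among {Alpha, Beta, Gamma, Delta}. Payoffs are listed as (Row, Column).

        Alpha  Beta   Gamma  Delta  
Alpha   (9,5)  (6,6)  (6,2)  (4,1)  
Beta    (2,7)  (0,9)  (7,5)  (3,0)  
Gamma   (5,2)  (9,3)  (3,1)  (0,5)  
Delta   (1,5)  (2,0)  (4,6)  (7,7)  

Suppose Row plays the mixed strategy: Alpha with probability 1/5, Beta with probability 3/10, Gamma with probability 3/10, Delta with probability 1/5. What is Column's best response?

Beta

Compute Column's expected payoff from each pure strategy against the given mix.
Alpha: (1/5)·5 + (3/10)·7 + (3/10)·2 + (1/5)·5 = 47/10
Beta: (1/5)·6 + (3/10)·9 + (3/10)·3 + (1/5)·0 = 24/5
Gamma: (1/5)·2 + (3/10)·5 + (3/10)·1 + (1/5)·6 = 17/5
Delta: (1/5)·1 + (3/10)·0 + (3/10)·5 + (1/5)·7 = 31/10
Highest expected payoff is 24/5, from Beta.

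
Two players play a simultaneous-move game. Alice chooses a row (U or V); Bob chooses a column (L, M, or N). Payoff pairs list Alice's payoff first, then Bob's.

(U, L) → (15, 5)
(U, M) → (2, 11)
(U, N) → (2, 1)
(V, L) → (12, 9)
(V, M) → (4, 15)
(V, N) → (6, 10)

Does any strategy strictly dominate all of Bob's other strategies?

M

Check whether one of Bob's strategies beats all alternatives regardless of what the opponent does.
M strictly dominates: vs U: 11 > each of {5, 1}; vs V: 15 > each of {9, 10}.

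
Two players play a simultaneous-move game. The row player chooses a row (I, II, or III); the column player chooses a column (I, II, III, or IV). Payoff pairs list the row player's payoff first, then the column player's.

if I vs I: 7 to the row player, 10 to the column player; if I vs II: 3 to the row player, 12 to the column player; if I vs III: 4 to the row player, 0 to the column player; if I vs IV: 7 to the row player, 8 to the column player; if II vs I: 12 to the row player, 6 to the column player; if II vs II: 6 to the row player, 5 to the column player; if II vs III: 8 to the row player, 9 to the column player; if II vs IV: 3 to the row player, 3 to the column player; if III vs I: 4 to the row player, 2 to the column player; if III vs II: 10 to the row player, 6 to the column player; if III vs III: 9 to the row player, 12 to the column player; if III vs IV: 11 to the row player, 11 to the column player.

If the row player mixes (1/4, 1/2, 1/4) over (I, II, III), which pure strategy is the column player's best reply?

III

The column player's best reply maximizes expected payoff against the mix.
I: (1/4)·10 + (1/2)·6 + (1/4)·2 = 6
II: (1/4)·12 + (1/2)·5 + (1/4)·6 = 7
III: (1/4)·0 + (1/2)·9 + (1/4)·12 = 15/2
IV: (1/4)·8 + (1/2)·3 + (1/4)·11 = 25/4
Highest expected payoff is 15/2, from III.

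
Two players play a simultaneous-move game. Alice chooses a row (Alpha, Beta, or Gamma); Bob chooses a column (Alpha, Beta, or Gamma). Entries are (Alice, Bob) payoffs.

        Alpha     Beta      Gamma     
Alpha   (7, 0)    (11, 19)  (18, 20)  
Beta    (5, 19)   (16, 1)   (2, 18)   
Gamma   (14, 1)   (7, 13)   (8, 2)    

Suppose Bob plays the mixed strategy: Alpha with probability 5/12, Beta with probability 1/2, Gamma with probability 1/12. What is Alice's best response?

Compute Alice's expected payoff from each pure strategy against the given mix.
Alpha: (5/12)·7 + (1/2)·11 + (1/12)·18 = 119/12
Beta: (5/12)·5 + (1/2)·16 + (1/12)·2 = 41/4
Gamma: (5/12)·14 + (1/2)·7 + (1/12)·8 = 10
Highest expected payoff is 41/4, from Beta.

Beta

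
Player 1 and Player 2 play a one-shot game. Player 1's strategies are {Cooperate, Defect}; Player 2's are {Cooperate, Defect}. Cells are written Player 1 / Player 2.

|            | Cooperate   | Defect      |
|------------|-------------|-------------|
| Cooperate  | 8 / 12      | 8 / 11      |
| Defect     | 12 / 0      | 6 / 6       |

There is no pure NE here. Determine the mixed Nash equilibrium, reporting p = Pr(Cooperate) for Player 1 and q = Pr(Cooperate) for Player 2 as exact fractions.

In a mixed NE each player is indifferent between their pure strategies, so the opponent's mix sets the indifference.
Player 2 indifferent between Cooperate and Defect: p·12 + (1−p)·0 = p·11 + (1−p)·6 ⟹ 0 + 12p = 6 + 5p ⟹ p = 6/7.
Player 1 indifferent between Cooperate and Defect: q·8 + (1−q)·8 = q·12 + (1−q)·6 ⟹ 8 + 0q = 6 + 6q ⟹ q = 1/3.

p = 6/7, q = 1/3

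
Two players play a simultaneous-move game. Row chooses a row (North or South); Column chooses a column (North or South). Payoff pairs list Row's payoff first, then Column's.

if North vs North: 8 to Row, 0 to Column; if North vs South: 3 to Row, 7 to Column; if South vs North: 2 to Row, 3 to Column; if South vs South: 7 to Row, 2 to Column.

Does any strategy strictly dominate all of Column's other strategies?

Check whether one of Column's strategies beats all alternatives regardless of what the opponent does.
North is not dominant: against North, South gives 7 > 0.
South is not dominant: against South, North gives 3 > 2.
No single strategy is best against every opponent action.

None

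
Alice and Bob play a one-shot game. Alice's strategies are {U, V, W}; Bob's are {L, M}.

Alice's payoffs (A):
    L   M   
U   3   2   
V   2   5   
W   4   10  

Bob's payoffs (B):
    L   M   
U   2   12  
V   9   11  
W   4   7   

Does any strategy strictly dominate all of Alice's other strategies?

A strategy is strictly dominant if it gives Alice a strictly higher payoff than every other strategy, against every choice by the opponent.
W strictly dominates: vs L: 4 > each of {3, 2}; vs M: 10 > each of {2, 5}.

W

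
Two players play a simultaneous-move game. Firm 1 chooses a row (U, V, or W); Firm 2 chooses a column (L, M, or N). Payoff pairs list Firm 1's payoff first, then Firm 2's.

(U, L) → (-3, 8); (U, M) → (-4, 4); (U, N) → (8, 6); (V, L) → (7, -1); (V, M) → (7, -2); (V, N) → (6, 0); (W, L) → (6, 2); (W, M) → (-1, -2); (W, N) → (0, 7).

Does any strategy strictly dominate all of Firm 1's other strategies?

Check whether one of Firm 1's strategies beats all alternatives regardless of what the opponent does.
U is not dominant: against L, V gives 7 > -3.
V is not dominant: against N, U gives 8 > 6.
W is not dominant: against L, V gives 7 > 6.
No single strategy is best against every opponent action.

No strictly dominant strategy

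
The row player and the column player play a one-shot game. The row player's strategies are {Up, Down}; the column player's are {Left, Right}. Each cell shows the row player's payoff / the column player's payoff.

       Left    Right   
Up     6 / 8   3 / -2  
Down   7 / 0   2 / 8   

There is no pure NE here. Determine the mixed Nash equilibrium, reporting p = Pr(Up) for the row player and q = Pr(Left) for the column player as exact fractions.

p = 4/9, q = 1/2

In a mixed NE each player is indifferent between their pure strategies, so the opponent's mix sets the indifference.
The column player indifferent between Left and Right: p·8 + (1−p)·0 = p·(-2) + (1−p)·8 ⟹ 0 + 8p = 8 + (-10)p ⟹ p = 4/9.
The row player indifferent between Up and Down: q·6 + (1−q)·3 = q·7 + (1−q)·2 ⟹ 3 + 3q = 2 + 5q ⟹ q = 1/2.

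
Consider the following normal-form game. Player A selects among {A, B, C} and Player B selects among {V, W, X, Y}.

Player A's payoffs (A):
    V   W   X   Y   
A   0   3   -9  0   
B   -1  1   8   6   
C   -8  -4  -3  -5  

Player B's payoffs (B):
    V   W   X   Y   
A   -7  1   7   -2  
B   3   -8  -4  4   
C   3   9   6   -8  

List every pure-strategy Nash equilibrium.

(B, Y)

A profile is a Nash equilibrium when each player is best-responding to the other.
Player A's best responses — vs V: A (payoff 0); vs W: A (payoff 3); vs X: B (payoff 8); vs Y: B (payoff 6).
Player B's best responses — vs A: X (payoff 7); vs B: Y (payoff 4); vs C: W (payoff 9).
The only mutual best response is (B, Y); neither player gains by switching there.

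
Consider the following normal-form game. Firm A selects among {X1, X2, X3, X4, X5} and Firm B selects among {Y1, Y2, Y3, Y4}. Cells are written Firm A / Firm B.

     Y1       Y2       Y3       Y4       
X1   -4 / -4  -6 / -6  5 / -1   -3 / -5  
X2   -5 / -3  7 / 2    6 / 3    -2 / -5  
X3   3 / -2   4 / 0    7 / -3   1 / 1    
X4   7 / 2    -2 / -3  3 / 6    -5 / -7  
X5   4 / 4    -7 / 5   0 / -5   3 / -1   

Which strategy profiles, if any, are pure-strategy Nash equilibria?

Check mutual best responses: a cell is a NE iff neither player can gain by unilaterally deviating.
Firm A's best responses — vs Y1: X4 (payoff 7); vs Y2: X2 (payoff 7); vs Y3: X3 (payoff 7); vs Y4: X5 (payoff 3).
Firm B's best responses — vs X1: Y3 (payoff -1); vs X2: Y3 (payoff 3); vs X3: Y4 (payoff 1); vs X4: Y3 (payoff 6); vs X5: Y2 (payoff 5).
No cell has both players best-responding. For instance, Firm A's best reply to Y4 is X5, but against X5 Firm B prefers Y2 over Y4.

No pure-strategy Nash equilibrium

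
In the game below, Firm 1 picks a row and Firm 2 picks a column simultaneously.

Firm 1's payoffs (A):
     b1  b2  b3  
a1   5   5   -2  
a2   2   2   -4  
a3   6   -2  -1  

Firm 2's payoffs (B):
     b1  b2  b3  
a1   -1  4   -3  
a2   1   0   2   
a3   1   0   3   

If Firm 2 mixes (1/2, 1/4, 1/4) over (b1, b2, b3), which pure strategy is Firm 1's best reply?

a1

Compute Firm 1's expected payoff from each pure strategy against the given mix.
a1: (1/2)·5 + (1/4)·5 + (1/4)·(-2) = 13/4
a2: (1/2)·2 + (1/4)·2 + (1/4)·(-4) = 1/2
a3: (1/2)·6 + (1/4)·(-2) + (1/4)·(-1) = 9/4
Highest expected payoff is 13/4, from a1.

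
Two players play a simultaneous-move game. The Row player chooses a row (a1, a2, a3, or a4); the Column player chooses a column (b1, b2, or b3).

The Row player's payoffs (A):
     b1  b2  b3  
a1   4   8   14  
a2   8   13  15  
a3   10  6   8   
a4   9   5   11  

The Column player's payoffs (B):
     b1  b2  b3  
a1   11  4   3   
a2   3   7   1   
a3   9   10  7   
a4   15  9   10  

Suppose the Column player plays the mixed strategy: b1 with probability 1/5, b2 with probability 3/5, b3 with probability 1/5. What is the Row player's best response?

Compute the Row player's expected payoff from each pure strategy against the given mix.
a1: (1/5)·4 + (3/5)·8 + (1/5)·14 = 42/5
a2: (1/5)·8 + (3/5)·13 + (1/5)·15 = 62/5
a3: (1/5)·10 + (3/5)·6 + (1/5)·8 = 36/5
a4: (1/5)·9 + (3/5)·5 + (1/5)·11 = 7
Highest expected payoff is 62/5, from a2.

a2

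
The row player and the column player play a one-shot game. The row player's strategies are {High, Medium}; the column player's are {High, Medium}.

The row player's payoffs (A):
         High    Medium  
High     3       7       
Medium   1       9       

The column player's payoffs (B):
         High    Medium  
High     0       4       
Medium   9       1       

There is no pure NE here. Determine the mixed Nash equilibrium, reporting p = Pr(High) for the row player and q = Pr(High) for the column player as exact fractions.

In a mixed NE each player is indifferent between their pure strategies, so the opponent's mix sets the indifference.
The column player indifferent between High and Medium: p·0 + (1−p)·9 = p·4 + (1−p)·1 ⟹ 9 + (-9)p = 1 + 3p ⟹ p = 2/3.
The row player indifferent between High and Medium: q·3 + (1−q)·7 = q·1 + (1−q)·9 ⟹ 7 + (-4)q = 9 + (-8)q ⟹ q = 1/2.

p = 2/3, q = 1/2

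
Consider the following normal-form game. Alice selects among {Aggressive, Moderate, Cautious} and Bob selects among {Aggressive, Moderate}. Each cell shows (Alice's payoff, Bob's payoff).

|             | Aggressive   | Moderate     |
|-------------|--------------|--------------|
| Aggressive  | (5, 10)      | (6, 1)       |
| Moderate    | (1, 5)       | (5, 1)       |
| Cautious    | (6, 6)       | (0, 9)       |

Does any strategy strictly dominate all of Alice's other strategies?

Check whether one of Alice's strategies beats all alternatives regardless of what the opponent does.
Aggressive is not dominant: against Aggressive, Cautious gives 6 > 5.
Moderate is not dominant: against Aggressive, Aggressive gives 5 > 1.
Cautious is not dominant: against Moderate, Aggressive gives 6 > 0.
No single strategy is best against every opponent action.

No strictly dominant strategy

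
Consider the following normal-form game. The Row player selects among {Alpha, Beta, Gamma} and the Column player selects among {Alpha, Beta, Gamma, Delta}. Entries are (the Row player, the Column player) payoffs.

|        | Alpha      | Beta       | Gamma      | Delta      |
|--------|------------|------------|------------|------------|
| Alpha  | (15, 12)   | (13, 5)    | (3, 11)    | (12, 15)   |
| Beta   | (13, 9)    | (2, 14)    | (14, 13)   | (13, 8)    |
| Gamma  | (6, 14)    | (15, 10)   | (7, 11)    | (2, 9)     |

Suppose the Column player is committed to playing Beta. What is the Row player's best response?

Gamma

With the Column player fixed at Beta, the Row player's payoffs are: Alpha → 13, Beta → 2, Gamma → 15.
The maximum is 15, achieved by Gamma.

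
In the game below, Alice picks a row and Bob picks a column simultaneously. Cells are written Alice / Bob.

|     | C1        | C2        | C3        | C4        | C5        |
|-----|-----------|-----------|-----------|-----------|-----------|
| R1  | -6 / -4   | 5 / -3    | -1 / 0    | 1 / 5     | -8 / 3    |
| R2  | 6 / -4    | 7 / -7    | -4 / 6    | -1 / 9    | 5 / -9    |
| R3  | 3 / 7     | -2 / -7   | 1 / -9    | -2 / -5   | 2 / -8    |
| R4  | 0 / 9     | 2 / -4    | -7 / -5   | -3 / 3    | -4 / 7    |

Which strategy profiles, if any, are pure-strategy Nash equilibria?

A profile is a Nash equilibrium when each player is best-responding to the other.
Alice's best responses — vs C1: R2 (payoff 6); vs C2: R2 (payoff 7); vs C3: R3 (payoff 1); vs C4: R1 (payoff 1); vs C5: R2 (payoff 5).
Bob's best responses — vs R1: C4 (payoff 5); vs R2: C4 (payoff 9); vs R3: C1 (payoff 7); vs R4: C1 (payoff 9).
The only mutual best response is (R1, C4); neither player gains by switching there.

(R1, C4)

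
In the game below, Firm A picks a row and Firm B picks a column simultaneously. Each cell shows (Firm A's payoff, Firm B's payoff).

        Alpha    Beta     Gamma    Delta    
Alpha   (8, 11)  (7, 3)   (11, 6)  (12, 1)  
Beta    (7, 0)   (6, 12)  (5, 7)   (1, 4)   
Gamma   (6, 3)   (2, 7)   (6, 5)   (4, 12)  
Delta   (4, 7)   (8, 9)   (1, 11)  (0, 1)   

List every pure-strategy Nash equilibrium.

(Alpha, Alpha)

Check mutual best responses: a cell is a NE iff neither player can gain by unilaterally deviating.
Firm A's best responses — vs Alpha: Alpha (payoff 8); vs Beta: Delta (payoff 8); vs Gamma: Alpha (payoff 11); vs Delta: Alpha (payoff 12).
Firm B's best responses — vs Alpha: Alpha (payoff 11); vs Beta: Beta (payoff 12); vs Gamma: Delta (payoff 12); vs Delta: Gamma (payoff 11).
The only mutual best response is (Alpha, Alpha); neither player gains by switching there.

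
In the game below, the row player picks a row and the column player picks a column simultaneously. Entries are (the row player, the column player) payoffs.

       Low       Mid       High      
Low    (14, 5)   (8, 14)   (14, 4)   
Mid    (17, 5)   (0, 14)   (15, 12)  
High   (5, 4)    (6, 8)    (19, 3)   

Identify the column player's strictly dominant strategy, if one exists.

A strategy is strictly dominant if it gives the column player a strictly higher payoff than every other strategy, against every choice by the opponent.
Mid strictly dominates: vs Low: 14 > each of {5, 4}; vs Mid: 14 > each of {5, 12}; vs High: 8 > each of {4, 3}.

Mid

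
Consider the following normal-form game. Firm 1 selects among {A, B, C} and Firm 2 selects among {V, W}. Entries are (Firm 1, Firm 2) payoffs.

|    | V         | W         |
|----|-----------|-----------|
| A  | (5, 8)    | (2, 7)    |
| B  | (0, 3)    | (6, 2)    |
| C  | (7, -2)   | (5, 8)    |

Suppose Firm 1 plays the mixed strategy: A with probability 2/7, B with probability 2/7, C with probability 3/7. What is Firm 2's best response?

W

Firm 2's best reply maximizes expected payoff against the mix.
V: (2/7)·8 + (2/7)·3 + (3/7)·(-2) = 16/7
W: (2/7)·7 + (2/7)·2 + (3/7)·8 = 6
Highest expected payoff is 6, from W.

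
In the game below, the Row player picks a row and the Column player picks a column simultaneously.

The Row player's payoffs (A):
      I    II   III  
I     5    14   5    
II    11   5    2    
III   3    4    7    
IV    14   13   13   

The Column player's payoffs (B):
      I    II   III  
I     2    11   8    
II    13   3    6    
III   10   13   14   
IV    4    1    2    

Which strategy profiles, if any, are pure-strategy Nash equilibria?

(I, II) and (IV, I)

A profile is a Nash equilibrium when each player is best-responding to the other.
The Row player's best responses — vs I: IV (payoff 14); vs II: I (payoff 14); vs III: IV (payoff 13).
The Column player's best responses — vs I: II (payoff 11); vs II: I (payoff 13); vs III: III (payoff 14); vs IV: I (payoff 4).
Mutual best responses occur at (I, II) and (IV, I); at each, neither player gains by switching.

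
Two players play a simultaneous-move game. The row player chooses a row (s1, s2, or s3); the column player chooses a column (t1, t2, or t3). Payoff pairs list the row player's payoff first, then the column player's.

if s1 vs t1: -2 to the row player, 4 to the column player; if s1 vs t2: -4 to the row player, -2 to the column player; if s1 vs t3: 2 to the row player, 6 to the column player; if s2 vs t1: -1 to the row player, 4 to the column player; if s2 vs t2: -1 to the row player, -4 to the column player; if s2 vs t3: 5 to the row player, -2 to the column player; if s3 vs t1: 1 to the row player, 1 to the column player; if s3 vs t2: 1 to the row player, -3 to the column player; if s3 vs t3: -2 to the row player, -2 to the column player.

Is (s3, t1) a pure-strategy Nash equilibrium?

Holding the column player at t1: the row player gets 1 from s3, versus -2 from s1, -1 from s2. No profitable deviation for the row player.
Holding the row player at s3: the column player gets 1 from t1, versus -3 from t2, -2 from t3. No profitable deviation for the column player either.

Yes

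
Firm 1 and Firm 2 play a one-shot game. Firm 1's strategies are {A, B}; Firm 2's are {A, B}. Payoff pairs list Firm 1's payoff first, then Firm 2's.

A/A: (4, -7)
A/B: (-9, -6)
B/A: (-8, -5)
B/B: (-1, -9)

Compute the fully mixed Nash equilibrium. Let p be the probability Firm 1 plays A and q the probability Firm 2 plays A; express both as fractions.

In a mixed NE each player is indifferent between their pure strategies, so the opponent's mix sets the indifference.
Firm 2 indifferent between A and B: p·(-7) + (1−p)·(-5) = p·(-6) + (1−p)·(-9) ⟹ (-5) + (-2)p = (-9) + 3p ⟹ p = 4/5.
Firm 1 indifferent between A and B: q·4 + (1−q)·(-9) = q·(-8) + (1−q)·(-1) ⟹ (-9) + 13q = (-1) + (-7)q ⟹ q = 2/5.

p = 4/5, q = 2/5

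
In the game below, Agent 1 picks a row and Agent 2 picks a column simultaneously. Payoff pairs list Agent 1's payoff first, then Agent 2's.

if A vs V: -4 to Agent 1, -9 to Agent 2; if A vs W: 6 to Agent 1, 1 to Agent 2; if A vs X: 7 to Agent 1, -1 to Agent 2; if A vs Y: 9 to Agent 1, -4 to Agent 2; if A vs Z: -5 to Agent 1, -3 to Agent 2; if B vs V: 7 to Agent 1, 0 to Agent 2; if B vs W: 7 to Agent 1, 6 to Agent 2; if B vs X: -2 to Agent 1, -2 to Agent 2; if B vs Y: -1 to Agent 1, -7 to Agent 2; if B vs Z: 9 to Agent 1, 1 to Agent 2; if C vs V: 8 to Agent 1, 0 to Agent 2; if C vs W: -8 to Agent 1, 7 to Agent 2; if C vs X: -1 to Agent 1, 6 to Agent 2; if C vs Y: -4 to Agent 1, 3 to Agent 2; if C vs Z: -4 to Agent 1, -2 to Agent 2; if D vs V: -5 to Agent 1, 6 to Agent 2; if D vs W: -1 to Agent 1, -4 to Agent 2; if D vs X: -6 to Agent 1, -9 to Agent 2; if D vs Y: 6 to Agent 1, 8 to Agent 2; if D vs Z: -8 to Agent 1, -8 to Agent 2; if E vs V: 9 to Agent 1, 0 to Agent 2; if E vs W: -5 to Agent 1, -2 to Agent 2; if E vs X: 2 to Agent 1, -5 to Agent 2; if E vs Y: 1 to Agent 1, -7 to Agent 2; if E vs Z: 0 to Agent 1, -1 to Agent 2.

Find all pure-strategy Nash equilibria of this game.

Find each player's best response to every opponent strategy; NE are the intersections.
Agent 1's best responses — vs V: E (payoff 9); vs W: B (payoff 7); vs X: A (payoff 7); vs Y: A (payoff 9); vs Z: B (payoff 9).
Agent 2's best responses — vs A: W (payoff 1); vs B: W (payoff 6); vs C: W (payoff 7); vs D: Y (payoff 8); vs E: V (payoff 0).
Mutual best responses occur at (B, W) and (E, V); at each, neither player gains by switching.

(B, W) and (E, V)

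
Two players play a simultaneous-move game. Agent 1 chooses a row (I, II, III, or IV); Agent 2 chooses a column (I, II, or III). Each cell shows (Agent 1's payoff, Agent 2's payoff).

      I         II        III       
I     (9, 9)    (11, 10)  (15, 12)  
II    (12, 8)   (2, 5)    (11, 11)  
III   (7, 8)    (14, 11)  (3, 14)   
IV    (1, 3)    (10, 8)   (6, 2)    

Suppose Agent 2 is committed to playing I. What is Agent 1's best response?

II

With Agent 2 fixed at I, Agent 1's payoffs are: I → 9, II → 12, III → 7, IV → 1.
The maximum is 12, achieved by II.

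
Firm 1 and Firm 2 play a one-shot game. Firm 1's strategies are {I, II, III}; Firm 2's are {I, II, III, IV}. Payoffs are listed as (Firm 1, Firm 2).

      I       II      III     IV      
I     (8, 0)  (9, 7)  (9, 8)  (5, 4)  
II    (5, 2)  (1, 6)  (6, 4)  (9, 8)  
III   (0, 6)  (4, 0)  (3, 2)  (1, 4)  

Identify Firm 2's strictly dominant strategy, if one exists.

No strictly dominant strategy

Check whether one of Firm 2's strategies beats all alternatives regardless of what the opponent does.
I is not dominant: against I, II gives 7 > 0.
II is not dominant: against I, III gives 8 > 7.
III is not dominant: against II, II gives 6 > 4.
IV is not dominant: against I, II gives 7 > 4.
No single strategy is best against every opponent action.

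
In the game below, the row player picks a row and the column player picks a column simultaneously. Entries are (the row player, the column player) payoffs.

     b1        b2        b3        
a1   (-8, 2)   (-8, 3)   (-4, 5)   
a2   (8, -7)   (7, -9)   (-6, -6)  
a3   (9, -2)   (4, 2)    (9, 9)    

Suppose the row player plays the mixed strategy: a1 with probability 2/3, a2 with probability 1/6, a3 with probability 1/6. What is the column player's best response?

Compute the column player's expected payoff from each pure strategy against the given mix.
b1: (2/3)·2 + (1/6)·(-7) + (1/6)·(-2) = -1/6
b2: (2/3)·3 + (1/6)·(-9) + (1/6)·2 = 5/6
b3: (2/3)·5 + (1/6)·(-6) + (1/6)·9 = 23/6
Highest expected payoff is 23/6, from b3.

b3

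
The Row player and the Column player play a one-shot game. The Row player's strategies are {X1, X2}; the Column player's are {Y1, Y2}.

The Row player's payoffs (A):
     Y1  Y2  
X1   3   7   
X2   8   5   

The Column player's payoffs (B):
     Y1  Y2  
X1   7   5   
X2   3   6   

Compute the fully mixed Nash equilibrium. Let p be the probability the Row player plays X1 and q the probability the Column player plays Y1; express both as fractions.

Each player's mixing probability is pinned down by making the *other* player indifferent.
The Column player indifferent between Y1 and Y2: p·7 + (1−p)·3 = p·5 + (1−p)·6 ⟹ 3 + 4p = 6 + (-1)p ⟹ p = 3/5.
The Row player indifferent between X1 and X2: q·3 + (1−q)·7 = q·8 + (1−q)·5 ⟹ 7 + (-4)q = 5 + 3q ⟹ q = 2/7.

p = 3/5, q = 2/7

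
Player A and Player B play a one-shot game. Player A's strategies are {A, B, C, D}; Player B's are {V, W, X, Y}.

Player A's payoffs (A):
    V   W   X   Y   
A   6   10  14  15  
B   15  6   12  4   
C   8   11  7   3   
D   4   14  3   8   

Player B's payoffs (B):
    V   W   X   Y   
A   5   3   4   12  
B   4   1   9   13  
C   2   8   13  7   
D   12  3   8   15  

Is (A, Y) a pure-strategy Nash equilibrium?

Yes

Holding Player B at Y: Player A gets 15 from A, versus 4 from B, 3 from C, 8 from D. No profitable deviation for Player A.
Holding Player A at A: Player B gets 12 from Y, versus 5 from V, 3 from W, 4 from X. No profitable deviation for Player B either.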